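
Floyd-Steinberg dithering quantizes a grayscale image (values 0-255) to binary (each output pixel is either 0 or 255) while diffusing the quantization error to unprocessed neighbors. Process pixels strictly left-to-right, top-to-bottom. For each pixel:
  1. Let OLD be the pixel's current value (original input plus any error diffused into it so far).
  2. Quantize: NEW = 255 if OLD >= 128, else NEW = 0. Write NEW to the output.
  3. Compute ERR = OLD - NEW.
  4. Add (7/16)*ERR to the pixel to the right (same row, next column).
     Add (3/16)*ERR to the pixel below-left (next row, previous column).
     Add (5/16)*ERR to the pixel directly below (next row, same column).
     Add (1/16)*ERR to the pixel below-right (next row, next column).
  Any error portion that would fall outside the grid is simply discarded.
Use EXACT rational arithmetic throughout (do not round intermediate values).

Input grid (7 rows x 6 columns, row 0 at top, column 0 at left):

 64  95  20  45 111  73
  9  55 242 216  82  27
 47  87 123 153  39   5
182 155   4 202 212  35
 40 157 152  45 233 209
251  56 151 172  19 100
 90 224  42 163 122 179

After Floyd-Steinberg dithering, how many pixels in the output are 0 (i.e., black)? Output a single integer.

Answer: 24

Derivation:
(0,0): OLD=64 → NEW=0, ERR=64
(0,1): OLD=123 → NEW=0, ERR=123
(0,2): OLD=1181/16 → NEW=0, ERR=1181/16
(0,3): OLD=19787/256 → NEW=0, ERR=19787/256
(0,4): OLD=593165/4096 → NEW=255, ERR=-451315/4096
(0,5): OLD=1624923/65536 → NEW=0, ERR=1624923/65536
(1,0): OLD=833/16 → NEW=0, ERR=833/16
(1,1): OLD=17159/128 → NEW=255, ERR=-15481/128
(1,2): OLD=959827/4096 → NEW=255, ERR=-84653/4096
(1,3): OLD=3523639/16384 → NEW=255, ERR=-654281/16384
(1,4): OLD=41498405/1048576 → NEW=0, ERR=41498405/1048576
(1,5): OLD=757930867/16777216 → NEW=0, ERR=757930867/16777216
(2,0): OLD=83133/2048 → NEW=0, ERR=83133/2048
(2,1): OLD=4347823/65536 → NEW=0, ERR=4347823/65536
(2,2): OLD=136859725/1048576 → NEW=255, ERR=-130527155/1048576
(2,3): OLD=773339045/8388608 → NEW=0, ERR=773339045/8388608
(2,4): OLD=26219410671/268435456 → NEW=0, ERR=26219410671/268435456
(2,5): OLD=276268772217/4294967296 → NEW=0, ERR=276268772217/4294967296
(3,0): OLD=217185581/1048576 → NEW=255, ERR=-50201299/1048576
(3,1): OLD=1123933929/8388608 → NEW=255, ERR=-1015161111/8388608
(3,2): OLD=-4456902293/67108864 → NEW=0, ERR=-4456902293/67108864
(3,3): OLD=911767657121/4294967296 → NEW=255, ERR=-183449003359/4294967296
(3,4): OLD=8303347402945/34359738368 → NEW=255, ERR=-458385880895/34359738368
(3,5): OLD=30439587774383/549755813888 → NEW=0, ERR=30439587774383/549755813888
(4,0): OLD=315173827/134217728 → NEW=0, ERR=315173827/134217728
(4,1): OLD=224981080615/2147483648 → NEW=0, ERR=224981080615/2147483648
(4,2): OLD=11098777359813/68719476736 → NEW=255, ERR=-6424689207867/68719476736
(4,3): OLD=-17484904707271/1099511627776 → NEW=0, ERR=-17484904707271/1099511627776
(4,4): OLD=4038917856241225/17592186044416 → NEW=255, ERR=-447089585084855/17592186044416
(4,5): OLD=60334283509816159/281474976710656 → NEW=255, ERR=-11441835551401121/281474976710656
(5,0): OLD=9324451478373/34359738368 → NEW=255, ERR=562718194533/34359738368
(5,1): OLD=86334980153141/1099511627776 → NEW=0, ERR=86334980153141/1099511627776
(5,2): OLD=1404762708151255/8796093022208 → NEW=255, ERR=-838241012511785/8796093022208
(5,3): OLD=32293540250017645/281474976710656 → NEW=0, ERR=32293540250017645/281474976710656
(5,4): OLD=29631795700513725/562949953421312 → NEW=0, ERR=29631795700513725/562949953421312
(5,5): OLD=979417273140968705/9007199254740992 → NEW=0, ERR=979417273140968705/9007199254740992
(6,0): OLD=1932336595582143/17592186044416 → NEW=0, ERR=1932336595582143/17592186044416
(6,1): OLD=78742215005043411/281474976710656 → NEW=255, ERR=6966095943826131/281474976710656
(6,2): OLD=55694417405928795/1125899906842624 → NEW=0, ERR=55694417405928795/1125899906842624
(6,3): OLD=4042574608488991727/18014398509481984 → NEW=255, ERR=-551097011428914193/18014398509481984
(6,4): OLD=43990804337435570927/288230376151711744 → NEW=255, ERR=-29507941581250923793/288230376151711744
(6,5): OLD=790814449330963988265/4611686018427387904 → NEW=255, ERR=-385165485368019927255/4611686018427387904
Output grid:
  Row 0: ....#.  (5 black, running=5)
  Row 1: .###..  (3 black, running=8)
  Row 2: ..#...  (5 black, running=13)
  Row 3: ##.##.  (2 black, running=15)
  Row 4: ..#.##  (3 black, running=18)
  Row 5: #.#...  (4 black, running=22)
  Row 6: .#.###  (2 black, running=24)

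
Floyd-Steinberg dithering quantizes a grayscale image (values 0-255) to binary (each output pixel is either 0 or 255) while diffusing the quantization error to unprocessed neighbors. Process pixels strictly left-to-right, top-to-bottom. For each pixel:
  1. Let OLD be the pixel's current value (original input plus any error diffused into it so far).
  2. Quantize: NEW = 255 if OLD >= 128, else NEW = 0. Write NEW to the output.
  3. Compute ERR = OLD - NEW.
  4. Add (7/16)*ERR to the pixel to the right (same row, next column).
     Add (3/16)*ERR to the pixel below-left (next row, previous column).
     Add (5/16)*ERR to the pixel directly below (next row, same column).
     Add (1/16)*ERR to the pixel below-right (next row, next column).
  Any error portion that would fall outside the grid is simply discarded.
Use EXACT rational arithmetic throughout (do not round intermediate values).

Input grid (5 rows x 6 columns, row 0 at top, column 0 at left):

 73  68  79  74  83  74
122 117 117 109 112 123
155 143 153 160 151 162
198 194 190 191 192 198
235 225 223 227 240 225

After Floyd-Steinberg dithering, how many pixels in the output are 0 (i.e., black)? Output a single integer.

(0,0): OLD=73 → NEW=0, ERR=73
(0,1): OLD=1599/16 → NEW=0, ERR=1599/16
(0,2): OLD=31417/256 → NEW=0, ERR=31417/256
(0,3): OLD=523023/4096 → NEW=0, ERR=523023/4096
(0,4): OLD=9100649/65536 → NEW=255, ERR=-7611031/65536
(0,5): OLD=24317407/1048576 → NEW=0, ERR=24317407/1048576
(1,0): OLD=41869/256 → NEW=255, ERR=-23411/256
(1,1): OLD=278107/2048 → NEW=255, ERR=-244133/2048
(1,2): OLD=8741623/65536 → NEW=255, ERR=-7970057/65536
(1,3): OLD=21388971/262144 → NEW=0, ERR=21388971/262144
(1,4): OLD=2075903009/16777216 → NEW=0, ERR=2075903009/16777216
(1,5): OLD=47545850775/268435456 → NEW=255, ERR=-20905190505/268435456
(2,0): OLD=3410201/32768 → NEW=0, ERR=3410201/32768
(2,1): OLD=128724515/1048576 → NEW=0, ERR=128724515/1048576
(2,2): OLD=2962052649/16777216 → NEW=255, ERR=-1316137431/16777216
(2,3): OLD=22384278049/134217728 → NEW=255, ERR=-11841242591/134217728
(2,4): OLD=608021640931/4294967296 → NEW=255, ERR=-487195019549/4294967296
(2,5): OLD=6581206024293/68719476736 → NEW=0, ERR=6581206024293/68719476736
(3,0): OLD=4253694473/16777216 → NEW=255, ERR=-24495607/16777216
(3,1): OLD=30000290517/134217728 → NEW=255, ERR=-4225230123/134217728
(3,2): OLD=153376397583/1073741824 → NEW=255, ERR=-120427767537/1073741824
(3,3): OLD=6060327509997/68719476736 → NEW=0, ERR=6060327509997/68719476736
(3,4): OLD=114116912702669/549755813888 → NEW=255, ERR=-26070819838771/549755813888
(3,5): OLD=1760017957995235/8796093022208 → NEW=255, ERR=-482985762667805/8796093022208
(4,0): OLD=491003142631/2147483648 → NEW=255, ERR=-56605187609/2147483648
(4,1): OLD=6270984366779/34359738368 → NEW=255, ERR=-2490748917061/34359738368
(4,2): OLD=187801387250369/1099511627776 → NEW=255, ERR=-92574077832511/1099511627776
(4,3): OLD=3550490935064101/17592186044416 → NEW=255, ERR=-935516506261979/17592186044416
(4,4): OLD=55487576959072629/281474976710656 → NEW=255, ERR=-16288542102144651/281474976710656
(4,5): OLD=808664139659049491/4503599627370496 → NEW=255, ERR=-339753765320426989/4503599627370496
Output grid:
  Row 0: ....#.  (5 black, running=5)
  Row 1: ###..#  (2 black, running=7)
  Row 2: ..###.  (3 black, running=10)
  Row 3: ###.##  (1 black, running=11)
  Row 4: ######  (0 black, running=11)

Answer: 11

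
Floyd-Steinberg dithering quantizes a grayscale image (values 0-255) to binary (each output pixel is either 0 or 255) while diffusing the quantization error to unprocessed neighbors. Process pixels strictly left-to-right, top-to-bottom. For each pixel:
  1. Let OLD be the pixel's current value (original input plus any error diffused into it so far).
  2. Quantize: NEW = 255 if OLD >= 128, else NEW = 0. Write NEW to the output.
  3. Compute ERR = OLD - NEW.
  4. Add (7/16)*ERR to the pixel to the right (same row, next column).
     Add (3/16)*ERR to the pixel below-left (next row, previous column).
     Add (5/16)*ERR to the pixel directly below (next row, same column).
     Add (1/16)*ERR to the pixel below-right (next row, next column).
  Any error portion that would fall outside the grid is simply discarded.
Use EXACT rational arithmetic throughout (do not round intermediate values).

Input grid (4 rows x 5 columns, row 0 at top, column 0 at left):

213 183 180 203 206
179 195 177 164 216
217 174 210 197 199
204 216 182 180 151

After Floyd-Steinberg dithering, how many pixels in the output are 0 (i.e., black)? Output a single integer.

(0,0): OLD=213 → NEW=255, ERR=-42
(0,1): OLD=1317/8 → NEW=255, ERR=-723/8
(0,2): OLD=17979/128 → NEW=255, ERR=-14661/128
(0,3): OLD=313117/2048 → NEW=255, ERR=-209123/2048
(0,4): OLD=5286347/32768 → NEW=255, ERR=-3069493/32768
(1,0): OLD=19063/128 → NEW=255, ERR=-13577/128
(1,1): OLD=98561/1024 → NEW=0, ERR=98561/1024
(1,2): OLD=5194453/32768 → NEW=255, ERR=-3161387/32768
(1,3): OLD=8540497/131072 → NEW=0, ERR=8540497/131072
(1,4): OLD=437994579/2097152 → NEW=255, ERR=-96779181/2097152
(2,0): OLD=3307931/16384 → NEW=255, ERR=-869989/16384
(2,1): OLD=81856153/524288 → NEW=255, ERR=-51837287/524288
(2,2): OLD=1298784907/8388608 → NEW=255, ERR=-840310133/8388608
(2,3): OLD=21321015281/134217728 → NEW=255, ERR=-12904505359/134217728
(2,4): OLD=314793839447/2147483648 → NEW=255, ERR=-232814490793/2147483648
(3,0): OLD=1416565931/8388608 → NEW=255, ERR=-722529109/8388608
(3,1): OLD=8409988879/67108864 → NEW=0, ERR=8409988879/67108864
(3,2): OLD=389373196053/2147483648 → NEW=255, ERR=-158235134187/2147483648
(3,3): OLD=391397958973/4294967296 → NEW=0, ERR=391397958973/4294967296
(3,4): OLD=10375337620529/68719476736 → NEW=255, ERR=-7148128947151/68719476736
Output grid:
  Row 0: #####  (0 black, running=0)
  Row 1: #.#.#  (2 black, running=2)
  Row 2: #####  (0 black, running=2)
  Row 3: #.#.#  (2 black, running=4)

Answer: 4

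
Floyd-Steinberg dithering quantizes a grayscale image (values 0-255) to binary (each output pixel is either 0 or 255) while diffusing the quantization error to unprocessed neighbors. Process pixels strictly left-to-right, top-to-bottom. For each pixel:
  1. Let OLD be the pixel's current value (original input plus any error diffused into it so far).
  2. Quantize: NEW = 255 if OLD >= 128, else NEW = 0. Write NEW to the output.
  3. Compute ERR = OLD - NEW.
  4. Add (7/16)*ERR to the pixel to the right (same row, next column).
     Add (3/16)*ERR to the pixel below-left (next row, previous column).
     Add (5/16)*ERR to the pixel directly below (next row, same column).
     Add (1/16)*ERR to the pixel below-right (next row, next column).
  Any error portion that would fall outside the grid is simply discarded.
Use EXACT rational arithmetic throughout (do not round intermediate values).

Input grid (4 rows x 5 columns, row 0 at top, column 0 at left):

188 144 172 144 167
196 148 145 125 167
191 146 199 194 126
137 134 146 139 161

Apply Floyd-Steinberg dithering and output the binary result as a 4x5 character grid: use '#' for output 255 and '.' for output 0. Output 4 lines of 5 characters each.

Answer: #.##.
##.##
#.#.#
.##.#

Derivation:
(0,0): OLD=188 → NEW=255, ERR=-67
(0,1): OLD=1835/16 → NEW=0, ERR=1835/16
(0,2): OLD=56877/256 → NEW=255, ERR=-8403/256
(0,3): OLD=531003/4096 → NEW=255, ERR=-513477/4096
(0,4): OLD=7350173/65536 → NEW=0, ERR=7350173/65536
(1,0): OLD=50321/256 → NEW=255, ERR=-14959/256
(1,1): OLD=302967/2048 → NEW=255, ERR=-219273/2048
(1,2): OLD=4689987/65536 → NEW=0, ERR=4689987/65536
(1,3): OLD=35680775/262144 → NEW=255, ERR=-31165945/262144
(1,4): OLD=596428085/4194304 → NEW=255, ERR=-473119435/4194304
(2,0): OLD=5002509/32768 → NEW=255, ERR=-3353331/32768
(2,1): OLD=81302239/1048576 → NEW=0, ERR=81302239/1048576
(2,2): OLD=3796721501/16777216 → NEW=255, ERR=-481468579/16777216
(2,3): OLD=34256299463/268435456 → NEW=0, ERR=34256299463/268435456
(2,4): OLD=597647828657/4294967296 → NEW=255, ERR=-497568831823/4294967296
(3,0): OLD=2005852349/16777216 → NEW=0, ERR=2005852349/16777216
(3,1): OLD=26677092729/134217728 → NEW=255, ERR=-7548427911/134217728
(3,2): OLD=606452019715/4294967296 → NEW=255, ERR=-488764640765/4294967296
(3,3): OLD=906899535787/8589934592 → NEW=0, ERR=906899535787/8589934592
(3,4): OLD=24596481524087/137438953472 → NEW=255, ERR=-10450451611273/137438953472
Row 0: #.##.
Row 1: ##.##
Row 2: #.#.#
Row 3: .##.#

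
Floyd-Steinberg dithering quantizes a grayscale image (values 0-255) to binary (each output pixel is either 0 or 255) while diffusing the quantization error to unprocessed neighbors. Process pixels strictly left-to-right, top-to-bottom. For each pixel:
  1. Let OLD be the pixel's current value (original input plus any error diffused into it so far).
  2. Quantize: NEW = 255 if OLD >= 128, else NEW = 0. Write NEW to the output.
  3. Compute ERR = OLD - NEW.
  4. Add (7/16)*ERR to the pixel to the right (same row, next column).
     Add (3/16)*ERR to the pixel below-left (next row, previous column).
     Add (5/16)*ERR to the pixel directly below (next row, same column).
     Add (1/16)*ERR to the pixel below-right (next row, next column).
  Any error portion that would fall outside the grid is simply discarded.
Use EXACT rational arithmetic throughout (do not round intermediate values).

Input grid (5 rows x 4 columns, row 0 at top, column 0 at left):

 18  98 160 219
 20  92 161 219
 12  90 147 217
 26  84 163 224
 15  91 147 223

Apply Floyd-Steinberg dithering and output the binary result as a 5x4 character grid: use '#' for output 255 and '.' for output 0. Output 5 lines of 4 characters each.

(0,0): OLD=18 → NEW=0, ERR=18
(0,1): OLD=847/8 → NEW=0, ERR=847/8
(0,2): OLD=26409/128 → NEW=255, ERR=-6231/128
(0,3): OLD=404895/2048 → NEW=255, ERR=-117345/2048
(1,0): OLD=5821/128 → NEW=0, ERR=5821/128
(1,1): OLD=140267/1024 → NEW=255, ERR=-120853/1024
(1,2): OLD=2950023/32768 → NEW=0, ERR=2950023/32768
(1,3): OLD=124486497/524288 → NEW=255, ERR=-9206943/524288
(2,0): OLD=66889/16384 → NEW=0, ERR=66889/16384
(2,1): OLD=39126131/524288 → NEW=0, ERR=39126131/524288
(2,2): OLD=206689071/1048576 → NEW=255, ERR=-60697809/1048576
(2,3): OLD=3218102515/16777216 → NEW=255, ERR=-1060087565/16777216
(3,0): OLD=346184441/8388608 → NEW=0, ERR=346184441/8388608
(3,1): OLD=15405170471/134217728 → NEW=0, ERR=15405170471/134217728
(3,2): OLD=403603618137/2147483648 → NEW=255, ERR=-144004712103/2147483648
(3,3): OLD=5885783255279/34359738368 → NEW=255, ERR=-2875950028561/34359738368
(4,0): OLD=106122521413/2147483648 → NEW=0, ERR=106122521413/2147483648
(4,1): OLD=2379308279823/17179869184 → NEW=255, ERR=-2001558362097/17179869184
(4,2): OLD=36587784158831/549755813888 → NEW=0, ERR=36587784158831/549755813888
(4,3): OLD=1950702024480953/8796093022208 → NEW=255, ERR=-292301696182087/8796093022208
Row 0: ..##
Row 1: .#.#
Row 2: ..##
Row 3: ..##
Row 4: .#.#

Answer: ..##
.#.#
..##
..##
.#.#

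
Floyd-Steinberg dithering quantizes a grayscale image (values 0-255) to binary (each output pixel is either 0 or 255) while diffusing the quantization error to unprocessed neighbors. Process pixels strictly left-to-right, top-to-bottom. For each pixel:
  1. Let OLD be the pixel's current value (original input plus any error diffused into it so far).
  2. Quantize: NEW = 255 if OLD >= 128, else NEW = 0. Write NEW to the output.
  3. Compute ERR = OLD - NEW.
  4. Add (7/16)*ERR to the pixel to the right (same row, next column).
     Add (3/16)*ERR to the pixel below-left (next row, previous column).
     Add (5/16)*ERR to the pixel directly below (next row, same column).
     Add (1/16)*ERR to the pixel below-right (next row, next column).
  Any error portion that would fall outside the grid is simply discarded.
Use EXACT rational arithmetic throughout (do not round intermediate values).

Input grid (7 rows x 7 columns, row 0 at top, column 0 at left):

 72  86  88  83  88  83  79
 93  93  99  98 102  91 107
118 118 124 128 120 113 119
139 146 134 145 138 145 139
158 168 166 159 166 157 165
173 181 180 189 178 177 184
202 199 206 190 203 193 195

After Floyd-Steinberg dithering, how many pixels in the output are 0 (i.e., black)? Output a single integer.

Answer: 22

Derivation:
(0,0): OLD=72 → NEW=0, ERR=72
(0,1): OLD=235/2 → NEW=0, ERR=235/2
(0,2): OLD=4461/32 → NEW=255, ERR=-3699/32
(0,3): OLD=16603/512 → NEW=0, ERR=16603/512
(0,4): OLD=837117/8192 → NEW=0, ERR=837117/8192
(0,5): OLD=16738795/131072 → NEW=0, ERR=16738795/131072
(0,6): OLD=282846573/2097152 → NEW=255, ERR=-251927187/2097152
(1,0): OLD=4401/32 → NEW=255, ERR=-3759/32
(1,1): OLD=15655/256 → NEW=0, ERR=15655/256
(1,2): OLD=844227/8192 → NEW=0, ERR=844227/8192
(1,3): OLD=5411823/32768 → NEW=255, ERR=-2944017/32768
(1,4): OLD=252913141/2097152 → NEW=0, ERR=252913141/2097152
(1,5): OLD=2810734645/16777216 → NEW=255, ERR=-1467455435/16777216
(1,6): OLD=10515884027/268435456 → NEW=0, ERR=10515884027/268435456
(2,0): OLD=379933/4096 → NEW=0, ERR=379933/4096
(2,1): OLD=24860735/131072 → NEW=255, ERR=-8562625/131072
(2,2): OLD=240333789/2097152 → NEW=0, ERR=240333789/2097152
(2,3): OLD=3005039957/16777216 → NEW=255, ERR=-1273150123/16777216
(2,4): OLD=13753513245/134217728 → NEW=0, ERR=13753513245/134217728
(2,5): OLD=624404589207/4294967296 → NEW=255, ERR=-470812071273/4294967296
(2,6): OLD=5347535363473/68719476736 → NEW=0, ERR=5347535363473/68719476736
(3,0): OLD=326605533/2097152 → NEW=255, ERR=-208168227/2097152
(3,1): OLD=1836143273/16777216 → NEW=0, ERR=1836143273/16777216
(3,2): OLD=26760619603/134217728 → NEW=255, ERR=-7464901037/134217728
(3,3): OLD=66211679753/536870912 → NEW=0, ERR=66211679753/536870912
(3,4): OLD=13653341329629/68719476736 → NEW=255, ERR=-3870125238051/68719476736
(3,5): OLD=58878874265591/549755813888 → NEW=0, ERR=58878874265591/549755813888
(3,6): OLD=1788446519362025/8796093022208 → NEW=255, ERR=-454557201301015/8796093022208
(4,0): OLD=39594502787/268435456 → NEW=255, ERR=-28856538493/268435456
(4,1): OLD=595015258839/4294967296 → NEW=255, ERR=-500201401641/4294967296
(4,2): OLD=8770772152729/68719476736 → NEW=0, ERR=8770772152729/68719476736
(4,3): OLD=131580411941155/549755813888 → NEW=255, ERR=-8607320600285/549755813888
(4,4): OLD=744766285413169/4398046511104 → NEW=255, ERR=-376735574918351/4398046511104
(4,5): OLD=19672749929803289/140737488355328 → NEW=255, ERR=-16215309600805351/140737488355328
(4,6): OLD=236748217760338559/2251799813685248 → NEW=0, ERR=236748217760338559/2251799813685248
(5,0): OLD=8079342190965/68719476736 → NEW=0, ERR=8079342190965/68719476736
(5,1): OLD=117237965218455/549755813888 → NEW=255, ERR=-22949767322985/549755813888
(5,2): OLD=841815758817401/4398046511104 → NEW=255, ERR=-279686101514119/4398046511104
(5,3): OLD=5214359903993933/35184372088832 → NEW=255, ERR=-3757654978658227/35184372088832
(5,4): OLD=184478932570518615/2251799813685248 → NEW=0, ERR=184478932570518615/2251799813685248
(5,5): OLD=3444290435604322263/18014398509481984 → NEW=255, ERR=-1149381184313583657/18014398509481984
(5,6): OLD=52383090003230332729/288230376151711744 → NEW=255, ERR=-21115655915456161991/288230376151711744
(6,0): OLD=2031135176155661/8796093022208 → NEW=255, ERR=-211868544507379/8796093022208
(6,1): OLD=24043738176678625/140737488355328 → NEW=255, ERR=-11844321353930015/140737488355328
(6,2): OLD=285243735720809059/2251799813685248 → NEW=0, ERR=285243735720809059/2251799813685248
(6,3): OLD=4024982752107255805/18014398509481984 → NEW=255, ERR=-568688867810650115/18014398509481984
(6,4): OLD=7067129835616239329/36028797018963968 → NEW=255, ERR=-2120213404219572511/36028797018963968
(6,5): OLD=639639291797761009043/4611686018427387904 → NEW=255, ERR=-536340642901222906477/4611686018427387904
(6,6): OLD=8650581820764119539669/73786976294838206464 → NEW=0, ERR=8650581820764119539669/73786976294838206464
Output grid:
  Row 0: ..#...#  (5 black, running=5)
  Row 1: #..#.#.  (4 black, running=9)
  Row 2: .#.#.#.  (4 black, running=13)
  Row 3: #.#.#.#  (3 black, running=16)
  Row 4: ##.###.  (2 black, running=18)
  Row 5: .###.##  (2 black, running=20)
  Row 6: ##.###.  (2 black, running=22)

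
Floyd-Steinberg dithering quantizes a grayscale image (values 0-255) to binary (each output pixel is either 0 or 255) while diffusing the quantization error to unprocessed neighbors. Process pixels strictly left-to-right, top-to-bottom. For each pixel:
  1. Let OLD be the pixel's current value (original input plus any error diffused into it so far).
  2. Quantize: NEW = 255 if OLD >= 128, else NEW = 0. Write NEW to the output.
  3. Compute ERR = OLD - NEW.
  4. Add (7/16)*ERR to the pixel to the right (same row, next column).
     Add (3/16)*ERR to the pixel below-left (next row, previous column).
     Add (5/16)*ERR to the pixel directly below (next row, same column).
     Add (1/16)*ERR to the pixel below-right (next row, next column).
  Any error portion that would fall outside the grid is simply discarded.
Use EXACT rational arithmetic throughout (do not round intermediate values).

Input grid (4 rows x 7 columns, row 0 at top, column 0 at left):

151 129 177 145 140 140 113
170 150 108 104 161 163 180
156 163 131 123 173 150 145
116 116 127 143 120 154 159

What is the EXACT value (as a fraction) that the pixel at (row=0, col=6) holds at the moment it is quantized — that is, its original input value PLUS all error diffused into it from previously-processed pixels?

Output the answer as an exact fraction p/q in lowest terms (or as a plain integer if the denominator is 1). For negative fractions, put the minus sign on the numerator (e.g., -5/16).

(0,0): OLD=151 → NEW=255, ERR=-104
(0,1): OLD=167/2 → NEW=0, ERR=167/2
(0,2): OLD=6833/32 → NEW=255, ERR=-1327/32
(0,3): OLD=64951/512 → NEW=0, ERR=64951/512
(0,4): OLD=1601537/8192 → NEW=255, ERR=-487423/8192
(0,5): OLD=14938119/131072 → NEW=0, ERR=14938119/131072
(0,6): OLD=341545009/2097152 → NEW=255, ERR=-193228751/2097152
Target (0,6): original=113, with diffused error = 341545009/2097152

Answer: 341545009/2097152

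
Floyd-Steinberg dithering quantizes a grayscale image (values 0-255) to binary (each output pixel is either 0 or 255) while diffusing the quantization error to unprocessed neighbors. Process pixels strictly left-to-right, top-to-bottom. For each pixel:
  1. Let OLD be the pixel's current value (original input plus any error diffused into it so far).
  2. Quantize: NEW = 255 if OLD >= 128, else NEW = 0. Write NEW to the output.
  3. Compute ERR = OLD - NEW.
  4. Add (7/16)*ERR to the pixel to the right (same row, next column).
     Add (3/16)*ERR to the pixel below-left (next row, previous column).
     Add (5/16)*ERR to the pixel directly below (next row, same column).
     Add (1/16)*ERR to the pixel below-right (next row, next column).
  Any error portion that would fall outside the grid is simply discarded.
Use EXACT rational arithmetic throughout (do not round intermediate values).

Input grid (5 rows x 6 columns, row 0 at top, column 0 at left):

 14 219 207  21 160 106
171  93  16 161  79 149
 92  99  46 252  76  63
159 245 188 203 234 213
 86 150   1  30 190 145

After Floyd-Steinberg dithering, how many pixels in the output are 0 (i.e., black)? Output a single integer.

(0,0): OLD=14 → NEW=0, ERR=14
(0,1): OLD=1801/8 → NEW=255, ERR=-239/8
(0,2): OLD=24823/128 → NEW=255, ERR=-7817/128
(0,3): OLD=-11711/2048 → NEW=0, ERR=-11711/2048
(0,4): OLD=5160903/32768 → NEW=255, ERR=-3194937/32768
(0,5): OLD=33209969/524288 → NEW=0, ERR=33209969/524288
(1,0): OLD=21731/128 → NEW=255, ERR=-10909/128
(1,1): OLD=36661/1024 → NEW=0, ERR=36661/1024
(1,2): OLD=315865/32768 → NEW=0, ERR=315865/32768
(1,3): OLD=18524645/131072 → NEW=255, ERR=-14898715/131072
(1,4): OLD=86572943/8388608 → NEW=0, ERR=86572943/8388608
(1,5): OLD=22443345721/134217728 → NEW=255, ERR=-11782174919/134217728
(2,0): OLD=1180951/16384 → NEW=0, ERR=1180951/16384
(2,1): OLD=72458477/524288 → NEW=255, ERR=-61234963/524288
(2,2): OLD=-177513721/8388608 → NEW=0, ERR=-177513721/8388608
(2,3): OLD=14076631439/67108864 → NEW=255, ERR=-3036128881/67108864
(2,4): OLD=77025979437/2147483648 → NEW=0, ERR=77025979437/2147483648
(2,5): OLD=1783434053131/34359738368 → NEW=0, ERR=1783434053131/34359738368
(3,0): OLD=1339035943/8388608 → NEW=255, ERR=-800059097/8388608
(3,1): OLD=11228119195/67108864 → NEW=255, ERR=-5884641125/67108864
(3,2): OLD=68311982145/536870912 → NEW=0, ERR=68311982145/536870912
(3,3): OLD=8587616193539/34359738368 → NEW=255, ERR=-174117090301/34359738368
(3,4): OLD=68690961672483/274877906944 → NEW=255, ERR=-1402904598237/274877906944
(3,5): OLD=1008160262170669/4398046511104 → NEW=255, ERR=-113341598160851/4398046511104
(4,0): OLD=42685509609/1073741824 → NEW=0, ERR=42685509609/1073741824
(4,1): OLD=2712471983317/17179869184 → NEW=255, ERR=-1668394658603/17179869184
(4,2): OLD=-4483222647057/549755813888 → NEW=0, ERR=-4483222647057/549755813888
(4,3): OLD=280104907039819/8796093022208 → NEW=0, ERR=280104907039819/8796093022208
(4,4): OLD=27751768836990971/140737488355328 → NEW=255, ERR=-8136290693617669/140737488355328
(4,5): OLD=250703995269003773/2251799813685248 → NEW=0, ERR=250703995269003773/2251799813685248
Output grid:
  Row 0: .##.#.  (3 black, running=3)
  Row 1: #..#.#  (3 black, running=6)
  Row 2: .#.#..  (4 black, running=10)
  Row 3: ##.###  (1 black, running=11)
  Row 4: .#..#.  (4 black, running=15)

Answer: 15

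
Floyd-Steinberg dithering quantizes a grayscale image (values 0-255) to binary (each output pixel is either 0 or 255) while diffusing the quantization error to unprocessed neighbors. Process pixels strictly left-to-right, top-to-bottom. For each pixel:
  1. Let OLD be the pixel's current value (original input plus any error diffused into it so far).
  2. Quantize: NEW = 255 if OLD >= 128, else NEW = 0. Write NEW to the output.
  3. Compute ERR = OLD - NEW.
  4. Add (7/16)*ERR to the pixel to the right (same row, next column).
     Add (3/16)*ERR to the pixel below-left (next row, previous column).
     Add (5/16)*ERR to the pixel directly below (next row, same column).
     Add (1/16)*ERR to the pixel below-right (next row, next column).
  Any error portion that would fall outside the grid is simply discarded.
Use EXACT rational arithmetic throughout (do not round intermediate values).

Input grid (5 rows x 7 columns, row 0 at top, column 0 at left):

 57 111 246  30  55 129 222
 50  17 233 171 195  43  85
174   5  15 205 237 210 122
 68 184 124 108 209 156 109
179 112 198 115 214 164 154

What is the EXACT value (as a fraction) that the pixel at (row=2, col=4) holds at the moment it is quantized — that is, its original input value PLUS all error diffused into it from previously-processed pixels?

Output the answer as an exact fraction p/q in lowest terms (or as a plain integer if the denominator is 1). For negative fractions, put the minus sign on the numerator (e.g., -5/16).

Answer: 147810364321/1073741824

Derivation:
(0,0): OLD=57 → NEW=0, ERR=57
(0,1): OLD=2175/16 → NEW=255, ERR=-1905/16
(0,2): OLD=49641/256 → NEW=255, ERR=-15639/256
(0,3): OLD=13407/4096 → NEW=0, ERR=13407/4096
(0,4): OLD=3698329/65536 → NEW=0, ERR=3698329/65536
(0,5): OLD=161154607/1048576 → NEW=255, ERR=-106232273/1048576
(0,6): OLD=2980916041/16777216 → NEW=255, ERR=-1297274039/16777216
(1,0): OLD=11645/256 → NEW=0, ERR=11645/256
(1,1): OLD=-16789/2048 → NEW=0, ERR=-16789/2048
(1,2): OLD=13336263/65536 → NEW=255, ERR=-3375417/65536
(1,3): OLD=40960635/262144 → NEW=255, ERR=-25886085/262144
(1,4): OLD=2527348433/16777216 → NEW=255, ERR=-1750841647/16777216
(1,5): OLD=-6078399327/134217728 → NEW=0, ERR=-6078399327/134217728
(1,6): OLD=74498622287/2147483648 → NEW=0, ERR=74498622287/2147483648
(2,0): OLD=6117065/32768 → NEW=255, ERR=-2238775/32768
(2,1): OLD=-35931341/1048576 → NEW=0, ERR=-35931341/1048576
(2,2): OLD=-589123495/16777216 → NEW=0, ERR=-589123495/16777216
(2,3): OLD=18252612561/134217728 → NEW=255, ERR=-15972908079/134217728
(2,4): OLD=147810364321/1073741824 → NEW=255, ERR=-125993800799/1073741824
Target (2,4): original=237, with diffused error = 147810364321/1073741824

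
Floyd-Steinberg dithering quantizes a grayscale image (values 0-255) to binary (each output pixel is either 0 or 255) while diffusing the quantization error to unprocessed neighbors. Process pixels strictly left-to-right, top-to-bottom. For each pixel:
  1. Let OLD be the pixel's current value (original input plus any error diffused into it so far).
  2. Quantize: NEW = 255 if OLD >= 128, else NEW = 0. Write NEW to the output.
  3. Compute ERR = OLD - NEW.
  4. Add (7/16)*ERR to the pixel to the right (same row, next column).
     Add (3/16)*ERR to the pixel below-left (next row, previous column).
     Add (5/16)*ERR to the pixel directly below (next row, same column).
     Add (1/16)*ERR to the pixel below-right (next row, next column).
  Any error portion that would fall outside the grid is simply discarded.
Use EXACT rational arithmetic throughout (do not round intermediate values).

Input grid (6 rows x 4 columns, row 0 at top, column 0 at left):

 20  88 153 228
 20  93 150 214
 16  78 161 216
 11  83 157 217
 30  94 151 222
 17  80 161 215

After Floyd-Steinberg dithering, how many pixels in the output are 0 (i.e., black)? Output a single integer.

(0,0): OLD=20 → NEW=0, ERR=20
(0,1): OLD=387/4 → NEW=0, ERR=387/4
(0,2): OLD=12501/64 → NEW=255, ERR=-3819/64
(0,3): OLD=206739/1024 → NEW=255, ERR=-54381/1024
(1,0): OLD=2841/64 → NEW=0, ERR=2841/64
(1,1): OLD=67951/512 → NEW=255, ERR=-62609/512
(1,2): OLD=1211483/16384 → NEW=0, ERR=1211483/16384
(1,3): OLD=59251053/262144 → NEW=255, ERR=-7595667/262144
(2,0): OLD=56885/8192 → NEW=0, ERR=56885/8192
(2,1): OLD=15587927/262144 → NEW=0, ERR=15587927/262144
(2,2): OLD=103309283/524288 → NEW=255, ERR=-30384157/524288
(2,3): OLD=1562061015/8388608 → NEW=255, ERR=-577034025/8388608
(3,0): OLD=102002725/4194304 → NEW=0, ERR=102002725/4194304
(3,1): OLD=6830994299/67108864 → NEW=0, ERR=6830994299/67108864
(3,2): OLD=187090258693/1073741824 → NEW=255, ERR=-86713906427/1073741824
(3,3): OLD=2689505738403/17179869184 → NEW=255, ERR=-1691360903517/17179869184
(4,0): OLD=60865455617/1073741824 → NEW=0, ERR=60865455617/1073741824
(4,1): OLD=1176708207427/8589934592 → NEW=255, ERR=-1013725113533/8589934592
(4,2): OLD=17051951674915/274877906944 → NEW=0, ERR=17051951674915/274877906944
(4,3): OLD=938222354862821/4398046511104 → NEW=255, ERR=-183279505468699/4398046511104
(5,0): OLD=1729905093105/137438953472 → NEW=0, ERR=1729905093105/137438953472
(5,1): OLD=280603785689207/4398046511104 → NEW=0, ERR=280603785689207/4398046511104
(5,2): OLD=424652645996455/2199023255552 → NEW=255, ERR=-136098284169305/2199023255552
(5,3): OLD=12580337719282635/70368744177664 → NEW=255, ERR=-5363692046021685/70368744177664
Output grid:
  Row 0: ..##  (2 black, running=2)
  Row 1: .#.#  (2 black, running=4)
  Row 2: ..##  (2 black, running=6)
  Row 3: ..##  (2 black, running=8)
  Row 4: .#.#  (2 black, running=10)
  Row 5: ..##  (2 black, running=12)

Answer: 12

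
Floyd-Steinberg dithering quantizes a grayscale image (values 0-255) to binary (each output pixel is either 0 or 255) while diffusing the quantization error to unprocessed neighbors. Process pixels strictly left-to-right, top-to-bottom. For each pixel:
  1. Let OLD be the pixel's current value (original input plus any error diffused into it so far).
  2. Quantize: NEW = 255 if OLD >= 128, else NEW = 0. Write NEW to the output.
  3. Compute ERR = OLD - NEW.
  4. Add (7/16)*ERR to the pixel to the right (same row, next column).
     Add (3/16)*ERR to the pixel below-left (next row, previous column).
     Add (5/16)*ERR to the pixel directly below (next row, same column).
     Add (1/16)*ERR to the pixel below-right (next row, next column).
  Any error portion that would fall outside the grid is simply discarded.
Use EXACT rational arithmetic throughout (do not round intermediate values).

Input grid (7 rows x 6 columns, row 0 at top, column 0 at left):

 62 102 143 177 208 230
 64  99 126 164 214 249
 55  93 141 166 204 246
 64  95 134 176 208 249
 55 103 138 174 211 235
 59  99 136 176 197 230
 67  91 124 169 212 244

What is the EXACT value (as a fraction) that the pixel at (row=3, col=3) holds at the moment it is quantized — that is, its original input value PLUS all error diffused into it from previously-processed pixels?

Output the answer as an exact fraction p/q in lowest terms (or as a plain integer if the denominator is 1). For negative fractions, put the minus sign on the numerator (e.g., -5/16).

Answer: 5017745283203/34359738368

Derivation:
(0,0): OLD=62 → NEW=0, ERR=62
(0,1): OLD=1033/8 → NEW=255, ERR=-1007/8
(0,2): OLD=11255/128 → NEW=0, ERR=11255/128
(0,3): OLD=441281/2048 → NEW=255, ERR=-80959/2048
(0,4): OLD=6249031/32768 → NEW=255, ERR=-2106809/32768
(0,5): OLD=105838577/524288 → NEW=255, ERR=-27854863/524288
(1,0): OLD=7651/128 → NEW=0, ERR=7651/128
(1,1): OLD=108725/1024 → NEW=0, ERR=108725/1024
(1,2): OLD=6050649/32768 → NEW=255, ERR=-2305191/32768
(1,3): OLD=14982757/131072 → NEW=0, ERR=14982757/131072
(1,4): OLD=1941844495/8388608 → NEW=255, ERR=-197250545/8388608
(1,5): OLD=29271728313/134217728 → NEW=255, ERR=-4953792327/134217728
(2,0): OLD=1533335/16384 → NEW=0, ERR=1533335/16384
(2,1): OLD=82664557/524288 → NEW=255, ERR=-51028883/524288
(2,2): OLD=876636551/8388608 → NEW=0, ERR=876636551/8388608
(2,3): OLD=16014600207/67108864 → NEW=255, ERR=-1098160113/67108864
(2,4): OLD=407413345197/2147483648 → NEW=255, ERR=-140194985043/2147483648
(2,5): OLD=7024331217547/34359738368 → NEW=255, ERR=-1737402066293/34359738368
(3,0): OLD=629117863/8388608 → NEW=0, ERR=629117863/8388608
(3,1): OLD=8243587867/67108864 → NEW=0, ERR=8243587867/67108864
(3,2): OLD=113412902081/536870912 → NEW=255, ERR=-23489180479/536870912
(3,3): OLD=5017745283203/34359738368 → NEW=255, ERR=-3743988000637/34359738368
Target (3,3): original=176, with diffused error = 5017745283203/34359738368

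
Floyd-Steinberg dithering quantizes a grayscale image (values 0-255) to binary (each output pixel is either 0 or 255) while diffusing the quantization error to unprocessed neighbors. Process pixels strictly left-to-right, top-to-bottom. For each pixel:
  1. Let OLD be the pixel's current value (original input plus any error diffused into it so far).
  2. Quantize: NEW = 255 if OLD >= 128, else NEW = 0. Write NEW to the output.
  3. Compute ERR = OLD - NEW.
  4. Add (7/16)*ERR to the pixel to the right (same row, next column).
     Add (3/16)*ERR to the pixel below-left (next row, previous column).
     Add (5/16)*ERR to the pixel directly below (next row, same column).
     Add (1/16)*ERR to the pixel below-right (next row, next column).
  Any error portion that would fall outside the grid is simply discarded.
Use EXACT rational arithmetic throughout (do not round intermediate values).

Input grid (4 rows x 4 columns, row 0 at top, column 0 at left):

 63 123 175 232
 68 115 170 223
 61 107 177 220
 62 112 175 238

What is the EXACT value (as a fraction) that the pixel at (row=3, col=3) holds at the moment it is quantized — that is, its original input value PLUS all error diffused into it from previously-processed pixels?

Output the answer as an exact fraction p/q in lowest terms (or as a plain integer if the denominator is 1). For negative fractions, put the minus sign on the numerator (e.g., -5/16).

Answer: 12493694722649/68719476736

Derivation:
(0,0): OLD=63 → NEW=0, ERR=63
(0,1): OLD=2409/16 → NEW=255, ERR=-1671/16
(0,2): OLD=33103/256 → NEW=255, ERR=-32177/256
(0,3): OLD=725033/4096 → NEW=255, ERR=-319447/4096
(1,0): OLD=17435/256 → NEW=0, ERR=17435/256
(1,1): OLD=189501/2048 → NEW=0, ERR=189501/2048
(1,2): OLD=9833857/65536 → NEW=255, ERR=-6877823/65536
(1,3): OLD=151894615/1048576 → NEW=255, ERR=-115492265/1048576
(2,0): OLD=3264751/32768 → NEW=0, ERR=3264751/32768
(2,1): OLD=172054197/1048576 → NEW=255, ERR=-95332683/1048576
(2,2): OLD=187820041/2097152 → NEW=0, ERR=187820041/2097152
(2,3): OLD=7321702341/33554432 → NEW=255, ERR=-1234677819/33554432
(3,0): OLD=1276549503/16777216 → NEW=0, ERR=1276549503/16777216
(3,1): OLD=37553236449/268435456 → NEW=255, ERR=-30897804831/268435456
(3,2): OLD=601502034719/4294967296 → NEW=255, ERR=-493714625761/4294967296
(3,3): OLD=12493694722649/68719476736 → NEW=255, ERR=-5029771845031/68719476736
Target (3,3): original=238, with diffused error = 12493694722649/68719476736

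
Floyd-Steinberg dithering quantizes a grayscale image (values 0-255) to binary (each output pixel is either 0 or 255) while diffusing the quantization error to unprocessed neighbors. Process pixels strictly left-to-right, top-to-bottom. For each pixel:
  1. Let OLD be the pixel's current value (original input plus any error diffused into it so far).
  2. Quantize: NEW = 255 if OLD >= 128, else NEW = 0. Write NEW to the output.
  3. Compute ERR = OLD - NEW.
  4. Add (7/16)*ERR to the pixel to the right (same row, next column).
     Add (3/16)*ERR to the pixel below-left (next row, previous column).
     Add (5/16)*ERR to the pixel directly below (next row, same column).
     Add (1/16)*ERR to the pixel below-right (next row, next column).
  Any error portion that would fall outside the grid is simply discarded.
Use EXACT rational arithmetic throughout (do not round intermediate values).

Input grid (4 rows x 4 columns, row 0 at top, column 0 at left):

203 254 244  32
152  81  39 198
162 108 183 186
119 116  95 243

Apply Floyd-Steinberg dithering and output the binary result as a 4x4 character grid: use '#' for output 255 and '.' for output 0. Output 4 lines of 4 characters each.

Answer: ###.
#..#
.###
#..#

Derivation:
(0,0): OLD=203 → NEW=255, ERR=-52
(0,1): OLD=925/4 → NEW=255, ERR=-95/4
(0,2): OLD=14951/64 → NEW=255, ERR=-1369/64
(0,3): OLD=23185/1024 → NEW=0, ERR=23185/1024
(1,0): OLD=8403/64 → NEW=255, ERR=-7917/64
(1,1): OLD=6245/512 → NEW=0, ERR=6245/512
(1,2): OLD=662121/16384 → NEW=0, ERR=662121/16384
(1,3): OLD=58043695/262144 → NEW=255, ERR=-8803025/262144
(2,0): OLD=1029159/8192 → NEW=0, ERR=1029159/8192
(2,1): OLD=43678589/262144 → NEW=255, ERR=-23168131/262144
(2,2): OLD=79392345/524288 → NEW=255, ERR=-54301095/524288
(2,3): OLD=1113331045/8388608 → NEW=255, ERR=-1025763995/8388608
(3,0): OLD=594283223/4194304 → NEW=255, ERR=-475264297/4194304
(3,1): OLD=1828030793/67108864 → NEW=0, ERR=1828030793/67108864
(3,2): OLD=49499610615/1073741824 → NEW=0, ERR=49499610615/1073741824
(3,3): OLD=3753507886657/17179869184 → NEW=255, ERR=-627358755263/17179869184
Row 0: ###.
Row 1: #..#
Row 2: .###
Row 3: #..#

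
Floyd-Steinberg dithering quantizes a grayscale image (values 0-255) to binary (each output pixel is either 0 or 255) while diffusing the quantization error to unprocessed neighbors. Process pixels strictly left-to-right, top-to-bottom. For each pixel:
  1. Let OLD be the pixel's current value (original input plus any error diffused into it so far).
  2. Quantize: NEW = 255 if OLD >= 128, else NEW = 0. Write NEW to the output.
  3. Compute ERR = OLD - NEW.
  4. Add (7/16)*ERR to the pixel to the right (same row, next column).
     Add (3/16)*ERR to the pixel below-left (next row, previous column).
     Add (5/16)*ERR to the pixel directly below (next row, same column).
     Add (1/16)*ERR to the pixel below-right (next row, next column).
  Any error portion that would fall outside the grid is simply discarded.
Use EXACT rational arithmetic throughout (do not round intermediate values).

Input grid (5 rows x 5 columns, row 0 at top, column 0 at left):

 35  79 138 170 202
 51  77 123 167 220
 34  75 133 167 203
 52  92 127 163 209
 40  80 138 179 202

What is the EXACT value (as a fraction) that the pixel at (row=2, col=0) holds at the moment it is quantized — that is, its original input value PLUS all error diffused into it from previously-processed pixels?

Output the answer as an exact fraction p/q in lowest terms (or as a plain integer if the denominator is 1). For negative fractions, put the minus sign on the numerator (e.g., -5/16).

(0,0): OLD=35 → NEW=0, ERR=35
(0,1): OLD=1509/16 → NEW=0, ERR=1509/16
(0,2): OLD=45891/256 → NEW=255, ERR=-19389/256
(0,3): OLD=560597/4096 → NEW=255, ERR=-483883/4096
(0,4): OLD=9851091/65536 → NEW=255, ERR=-6860589/65536
(1,0): OLD=20383/256 → NEW=0, ERR=20383/256
(1,1): OLD=264793/2048 → NEW=255, ERR=-257447/2048
(1,2): OLD=1840205/65536 → NEW=0, ERR=1840205/65536
(1,3): OLD=30934409/262144 → NEW=0, ERR=30934409/262144
(1,4): OLD=971107451/4194304 → NEW=255, ERR=-98440069/4194304
(2,0): OLD=1157091/32768 → NEW=0, ERR=1157091/32768
Target (2,0): original=34, with diffused error = 1157091/32768

Answer: 1157091/32768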